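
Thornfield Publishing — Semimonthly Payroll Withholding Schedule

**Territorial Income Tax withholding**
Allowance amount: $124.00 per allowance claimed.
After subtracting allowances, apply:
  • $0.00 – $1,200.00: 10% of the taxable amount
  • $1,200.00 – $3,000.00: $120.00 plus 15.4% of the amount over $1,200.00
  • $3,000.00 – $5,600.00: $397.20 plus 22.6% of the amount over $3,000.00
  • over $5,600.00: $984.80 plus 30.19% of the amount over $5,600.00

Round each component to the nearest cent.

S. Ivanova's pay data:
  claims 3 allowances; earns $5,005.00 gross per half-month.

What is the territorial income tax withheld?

$766.26

Territorial Income Tax: taxable = $5,005.00 − 3×$124.00 = $4,633.00
  $397.20 + 22.6% × ($4,633.00 − $3,000.00) = $397.20 + 22.6% × $1,633.00 = $766.26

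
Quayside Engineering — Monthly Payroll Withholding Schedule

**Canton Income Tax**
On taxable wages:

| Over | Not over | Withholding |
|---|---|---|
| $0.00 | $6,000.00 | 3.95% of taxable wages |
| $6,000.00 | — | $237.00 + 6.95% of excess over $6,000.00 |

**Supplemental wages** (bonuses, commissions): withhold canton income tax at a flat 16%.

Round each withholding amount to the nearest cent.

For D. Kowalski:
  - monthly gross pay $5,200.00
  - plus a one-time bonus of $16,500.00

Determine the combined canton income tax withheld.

$2,845.40

Canton Income Tax: taxable = $5,200.00
  3.95% × $5,200.00 = $205.40
Supplemental (16% flat on bonus): 16% × $16,500.00 = $2,640.00
Total canton income tax: $205.40 + $2,640.00 = $2,845.40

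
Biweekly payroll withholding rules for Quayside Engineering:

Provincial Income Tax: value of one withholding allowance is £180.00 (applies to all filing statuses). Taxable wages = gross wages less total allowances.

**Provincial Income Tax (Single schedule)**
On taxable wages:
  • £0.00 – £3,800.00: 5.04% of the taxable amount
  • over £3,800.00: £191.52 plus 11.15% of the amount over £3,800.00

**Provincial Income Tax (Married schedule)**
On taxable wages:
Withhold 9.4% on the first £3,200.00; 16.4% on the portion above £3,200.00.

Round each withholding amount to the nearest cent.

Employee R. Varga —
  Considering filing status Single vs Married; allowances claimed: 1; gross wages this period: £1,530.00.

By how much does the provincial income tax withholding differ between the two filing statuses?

£58.86

Provincial Income Tax (Single): taxable = £1,530.00 − 1×£180.00 = £1,350.00
  5.04% × £1,350.00 = £68.04
Provincial Income Tax (Married): taxable = £1,530.00 − 1×£180.00 = £1,350.00
  9.4% × £1,350.00 = £126.90
Difference: |£68.04 − £126.90| = £58.86 (higher under Married)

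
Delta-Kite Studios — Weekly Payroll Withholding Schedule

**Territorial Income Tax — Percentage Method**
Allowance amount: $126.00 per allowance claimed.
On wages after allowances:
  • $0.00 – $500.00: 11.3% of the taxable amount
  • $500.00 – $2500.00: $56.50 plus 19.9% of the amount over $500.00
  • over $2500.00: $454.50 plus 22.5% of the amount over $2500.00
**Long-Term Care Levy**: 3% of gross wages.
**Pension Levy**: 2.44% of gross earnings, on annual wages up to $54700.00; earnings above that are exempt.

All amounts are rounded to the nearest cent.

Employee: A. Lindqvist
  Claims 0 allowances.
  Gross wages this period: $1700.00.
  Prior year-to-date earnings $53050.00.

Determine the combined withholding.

Territorial Income Tax: taxable = $1700.00
  $56.50 + 19.9% × ($1700.00 − $500.00) = $56.50 + 19.9% × $1200.00 = $295.30
Long-Term Care Levy: 3% × $1700.00 = $51.00
Pension Levy: cap $54700.00 − YTD $53050.00 = $1650.00 subject; 2.44% × $1650.00 = $40.26
Total: $295.30 + $51.00 + $40.26 = $386.56

$386.56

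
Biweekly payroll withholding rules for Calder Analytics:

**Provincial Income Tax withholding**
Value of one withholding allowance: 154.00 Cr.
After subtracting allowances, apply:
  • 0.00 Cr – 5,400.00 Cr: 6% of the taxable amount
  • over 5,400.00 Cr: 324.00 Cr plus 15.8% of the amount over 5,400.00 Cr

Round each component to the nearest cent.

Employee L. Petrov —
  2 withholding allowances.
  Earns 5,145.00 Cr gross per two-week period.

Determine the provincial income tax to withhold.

Provincial Income Tax: taxable = 5,145.00 Cr − 2×154.00 Cr = 4,837.00 Cr
  6% × 4,837.00 Cr = 290.22 Cr

290.22 Cr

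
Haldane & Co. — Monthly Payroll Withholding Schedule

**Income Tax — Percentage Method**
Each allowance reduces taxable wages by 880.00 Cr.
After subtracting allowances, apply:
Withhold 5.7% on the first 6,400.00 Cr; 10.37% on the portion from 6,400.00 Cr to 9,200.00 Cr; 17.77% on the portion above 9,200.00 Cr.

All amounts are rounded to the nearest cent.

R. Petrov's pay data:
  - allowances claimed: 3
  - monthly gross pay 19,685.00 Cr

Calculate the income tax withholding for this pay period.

Income Tax: taxable = 19,685.00 Cr − 3×880.00 Cr = 17,045.00 Cr
  655.16 Cr + 17.77% × (17,045.00 Cr − 9,200.00 Cr) = 655.16 Cr + 17.77% × 7,845.00 Cr = 2,049.22 Cr

2,049.22 Cr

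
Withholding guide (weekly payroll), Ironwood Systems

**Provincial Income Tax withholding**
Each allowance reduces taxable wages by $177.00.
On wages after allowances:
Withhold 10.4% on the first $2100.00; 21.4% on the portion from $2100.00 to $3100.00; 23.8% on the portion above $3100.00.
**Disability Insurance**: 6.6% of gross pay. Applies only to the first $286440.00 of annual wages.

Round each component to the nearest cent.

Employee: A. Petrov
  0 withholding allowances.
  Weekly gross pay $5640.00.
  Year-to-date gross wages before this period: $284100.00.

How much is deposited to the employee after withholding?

Provincial Income Tax: taxable = $5640.00
  $432.40 + 23.8% × ($5640.00 − $3100.00) = $432.40 + 23.8% × $2540.00 = $1036.92
Disability Insurance: cap $286440.00 − YTD $284100.00 = $2340.00 subject; 6.6% × $2340.00 = $154.44
Total withheld: $1036.92 + $154.44 = $1191.36
Net pay: $5640.00 − $1191.36 = $4448.64

$4448.64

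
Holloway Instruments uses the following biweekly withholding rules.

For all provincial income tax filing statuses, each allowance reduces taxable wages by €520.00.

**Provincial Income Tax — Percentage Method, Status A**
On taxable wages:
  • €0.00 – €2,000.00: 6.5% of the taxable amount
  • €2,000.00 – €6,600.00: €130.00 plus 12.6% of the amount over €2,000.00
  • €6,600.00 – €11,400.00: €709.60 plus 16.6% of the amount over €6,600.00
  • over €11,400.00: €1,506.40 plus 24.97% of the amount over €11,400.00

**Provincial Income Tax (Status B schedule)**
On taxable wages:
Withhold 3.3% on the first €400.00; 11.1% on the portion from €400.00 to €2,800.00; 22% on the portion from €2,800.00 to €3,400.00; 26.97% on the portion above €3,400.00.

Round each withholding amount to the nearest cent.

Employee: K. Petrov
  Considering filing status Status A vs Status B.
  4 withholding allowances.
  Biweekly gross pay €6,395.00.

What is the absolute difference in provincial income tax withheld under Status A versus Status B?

€236.69

Provincial Income Tax (Status A): taxable = €6,395.00 − 4×€520.00 = €4,315.00
  €130.00 + 12.6% × (€4,315.00 − €2,000.00) = €130.00 + 12.6% × €2,315.00 = €421.69
Provincial Income Tax (Status B): taxable = €6,395.00 − 4×€520.00 = €4,315.00
  €411.60 + 26.97% × (€4,315.00 − €3,400.00) = €411.60 + 26.97% × €915.00 = €658.38
Difference: |€421.69 − €658.38| = €236.69 (higher under Status B)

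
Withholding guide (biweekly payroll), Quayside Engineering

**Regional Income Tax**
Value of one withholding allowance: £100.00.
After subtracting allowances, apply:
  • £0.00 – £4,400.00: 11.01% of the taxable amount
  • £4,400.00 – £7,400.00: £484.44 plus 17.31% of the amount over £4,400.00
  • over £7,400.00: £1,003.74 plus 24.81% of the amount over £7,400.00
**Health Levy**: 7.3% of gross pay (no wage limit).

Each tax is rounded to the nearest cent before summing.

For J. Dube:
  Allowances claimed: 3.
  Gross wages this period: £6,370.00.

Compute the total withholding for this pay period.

£1,238.53

Regional Income Tax: taxable = £6,370.00 − 3×£100.00 = £6,070.00
  £484.44 + 17.31% × (£6,070.00 − £4,400.00) = £484.44 + 17.31% × £1,670.00 = £773.52
Health Levy: 7.3% × £6,370.00 = £465.01
Total: £773.52 + £465.01 = £1,238.53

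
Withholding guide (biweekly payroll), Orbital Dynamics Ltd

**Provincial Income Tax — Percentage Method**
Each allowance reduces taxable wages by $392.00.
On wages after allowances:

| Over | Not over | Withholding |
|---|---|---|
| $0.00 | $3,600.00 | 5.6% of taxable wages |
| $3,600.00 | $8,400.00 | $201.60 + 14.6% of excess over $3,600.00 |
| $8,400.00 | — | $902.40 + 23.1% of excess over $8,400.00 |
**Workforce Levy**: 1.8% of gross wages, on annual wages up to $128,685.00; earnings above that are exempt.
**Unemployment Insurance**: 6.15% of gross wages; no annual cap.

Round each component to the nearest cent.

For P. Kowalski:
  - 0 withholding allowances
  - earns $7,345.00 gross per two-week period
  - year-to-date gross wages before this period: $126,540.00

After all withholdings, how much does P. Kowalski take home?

$6,106.30

Provincial Income Tax: taxable = $7,345.00
  $201.60 + 14.6% × ($7,345.00 − $3,600.00) = $201.60 + 14.6% × $3,745.00 = $748.37
Workforce Levy: cap $128,685.00 − YTD $126,540.00 = $2,145.00 subject; 1.8% × $2,145.00 = $38.61
Unemployment Insurance: 6.15% × $7,345.00 = $451.72
Total withheld: $748.37 + $38.61 + $451.72 = $1,238.70
Net pay: $7,345.00 − $1,238.70 = $6,106.30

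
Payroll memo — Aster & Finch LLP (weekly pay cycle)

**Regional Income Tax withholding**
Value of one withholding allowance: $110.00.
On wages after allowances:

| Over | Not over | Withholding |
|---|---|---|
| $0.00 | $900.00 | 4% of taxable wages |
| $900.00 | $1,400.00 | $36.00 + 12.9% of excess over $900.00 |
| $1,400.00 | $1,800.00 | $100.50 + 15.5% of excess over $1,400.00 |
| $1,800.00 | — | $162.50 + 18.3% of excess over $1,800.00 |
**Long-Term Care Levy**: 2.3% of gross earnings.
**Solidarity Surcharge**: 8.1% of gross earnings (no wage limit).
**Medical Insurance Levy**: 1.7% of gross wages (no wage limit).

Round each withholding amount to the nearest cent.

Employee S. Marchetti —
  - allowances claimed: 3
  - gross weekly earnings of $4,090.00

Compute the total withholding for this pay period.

Regional Income Tax: taxable = $4,090.00 − 3×$110.00 = $3,760.00
  $162.50 + 18.3% × ($3,760.00 − $1,800.00) = $162.50 + 18.3% × $1,960.00 = $521.18
Long-Term Care Levy: 2.3% × $4,090.00 = $94.07
Solidarity Surcharge: 8.1% × $4,090.00 = $331.29
Medical Insurance Levy: 1.7% × $4,090.00 = $69.53
Total: $521.18 + $94.07 + $331.29 + $69.53 = $1,016.07

$1,016.07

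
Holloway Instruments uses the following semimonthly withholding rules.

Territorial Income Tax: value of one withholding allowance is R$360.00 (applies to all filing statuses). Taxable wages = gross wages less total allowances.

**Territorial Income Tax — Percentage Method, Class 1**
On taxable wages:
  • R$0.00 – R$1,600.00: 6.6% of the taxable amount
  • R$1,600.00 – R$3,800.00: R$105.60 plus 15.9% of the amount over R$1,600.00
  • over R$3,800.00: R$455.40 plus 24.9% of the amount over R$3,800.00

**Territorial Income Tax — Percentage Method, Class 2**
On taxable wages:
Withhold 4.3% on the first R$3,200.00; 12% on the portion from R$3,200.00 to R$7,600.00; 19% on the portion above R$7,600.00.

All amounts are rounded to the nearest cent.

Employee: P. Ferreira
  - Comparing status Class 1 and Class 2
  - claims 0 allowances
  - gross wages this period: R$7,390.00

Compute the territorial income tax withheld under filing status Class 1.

Territorial Income Tax (Class 1): taxable = R$7,390.00
  R$455.40 + 24.9% × (R$7,390.00 − R$3,800.00) = R$455.40 + 24.9% × R$3,590.00 = R$1,349.31

R$1,349.31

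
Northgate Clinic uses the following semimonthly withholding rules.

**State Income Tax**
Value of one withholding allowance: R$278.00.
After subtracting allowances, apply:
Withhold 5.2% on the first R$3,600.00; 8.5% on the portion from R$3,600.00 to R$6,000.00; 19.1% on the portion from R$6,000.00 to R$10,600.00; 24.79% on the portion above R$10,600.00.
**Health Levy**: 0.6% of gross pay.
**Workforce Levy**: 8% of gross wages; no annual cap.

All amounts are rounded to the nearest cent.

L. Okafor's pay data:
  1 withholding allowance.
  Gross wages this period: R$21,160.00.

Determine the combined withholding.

State Income Tax: taxable = R$21,160.00 − 1×R$278.00 = R$20,882.00
  R$1,269.80 + 24.79% × (R$20,882.00 − R$10,600.00) = R$1,269.80 + 24.79% × R$10,282.00 = R$3,818.71
Health Levy: 0.6% × R$21,160.00 = R$126.96
Workforce Levy: 8% × R$21,160.00 = R$1,692.80
Total: R$3,818.71 + R$126.96 + R$1,692.80 = R$5,638.47

R$5,638.47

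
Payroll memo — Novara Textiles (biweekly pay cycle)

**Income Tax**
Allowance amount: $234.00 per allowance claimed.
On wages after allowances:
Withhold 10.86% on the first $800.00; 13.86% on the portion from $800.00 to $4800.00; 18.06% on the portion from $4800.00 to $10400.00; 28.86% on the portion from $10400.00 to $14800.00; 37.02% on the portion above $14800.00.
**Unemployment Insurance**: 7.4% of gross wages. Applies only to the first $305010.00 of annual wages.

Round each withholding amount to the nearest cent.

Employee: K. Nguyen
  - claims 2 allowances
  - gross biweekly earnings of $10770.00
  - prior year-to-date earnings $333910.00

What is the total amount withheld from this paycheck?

$1634.94

Income Tax: taxable = $10770.00 − 2×$234.00 = $10302.00
  $641.28 + 18.06% × ($10302.00 − $4800.00) = $641.28 + 18.06% × $5502.00 = $1634.94
Unemployment Insurance: YTD $333910.00 ≥ cap $305010.00 → $0.00
Total: $1634.94 + $0.00 = $1634.94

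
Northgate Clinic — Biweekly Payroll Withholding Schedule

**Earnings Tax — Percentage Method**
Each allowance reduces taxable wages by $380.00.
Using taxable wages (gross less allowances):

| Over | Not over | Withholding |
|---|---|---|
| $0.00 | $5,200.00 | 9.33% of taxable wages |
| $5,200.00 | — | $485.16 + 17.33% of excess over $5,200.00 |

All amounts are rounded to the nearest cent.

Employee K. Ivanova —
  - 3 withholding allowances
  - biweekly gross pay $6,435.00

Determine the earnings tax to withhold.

Earnings Tax: taxable = $6,435.00 − 3×$380.00 = $5,295.00
  $485.16 + 17.33% × ($5,295.00 − $5,200.00) = $485.16 + 17.33% × $95.00 = $501.62

$501.62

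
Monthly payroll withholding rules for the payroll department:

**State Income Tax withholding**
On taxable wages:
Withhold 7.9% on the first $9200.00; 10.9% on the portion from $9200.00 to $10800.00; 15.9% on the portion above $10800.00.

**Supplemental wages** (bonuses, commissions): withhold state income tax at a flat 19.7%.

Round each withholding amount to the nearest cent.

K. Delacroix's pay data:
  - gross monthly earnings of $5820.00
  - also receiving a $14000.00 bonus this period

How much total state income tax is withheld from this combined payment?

State Income Tax: taxable = $5820.00
  7.9% × $5820.00 = $459.78
Supplemental (19.7% flat on bonus): 19.7% × $14000.00 = $2758.00
Total state income tax: $459.78 + $2758.00 = $3217.78

$3217.78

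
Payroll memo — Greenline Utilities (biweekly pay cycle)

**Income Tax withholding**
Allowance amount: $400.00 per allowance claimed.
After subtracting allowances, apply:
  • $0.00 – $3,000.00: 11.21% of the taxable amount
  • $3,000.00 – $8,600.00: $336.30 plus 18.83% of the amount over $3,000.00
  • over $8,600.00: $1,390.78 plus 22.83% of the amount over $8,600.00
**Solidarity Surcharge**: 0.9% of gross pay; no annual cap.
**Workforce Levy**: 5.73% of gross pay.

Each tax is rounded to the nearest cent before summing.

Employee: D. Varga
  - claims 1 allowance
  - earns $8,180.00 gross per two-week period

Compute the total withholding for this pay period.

Income Tax: taxable = $8,180.00 − 1×$400.00 = $7,780.00
  $336.30 + 18.83% × ($7,780.00 − $3,000.00) = $336.30 + 18.83% × $4,780.00 = $1,236.37
Solidarity Surcharge: 0.9% × $8,180.00 = $73.62
Workforce Levy: 5.73% × $8,180.00 = $468.71
Total: $1,236.37 + $73.62 + $468.71 = $1,778.70

$1,778.70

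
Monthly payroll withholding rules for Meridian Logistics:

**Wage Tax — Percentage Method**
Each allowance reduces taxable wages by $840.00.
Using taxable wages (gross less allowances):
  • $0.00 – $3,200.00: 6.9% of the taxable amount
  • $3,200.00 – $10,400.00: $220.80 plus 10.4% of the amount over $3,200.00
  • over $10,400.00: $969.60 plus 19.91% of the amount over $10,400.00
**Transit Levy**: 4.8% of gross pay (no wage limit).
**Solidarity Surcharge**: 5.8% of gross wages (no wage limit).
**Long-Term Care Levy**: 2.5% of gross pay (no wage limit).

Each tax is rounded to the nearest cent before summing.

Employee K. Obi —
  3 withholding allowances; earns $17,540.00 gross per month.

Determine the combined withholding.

$4,187.18

Wage Tax: taxable = $17,540.00 − 3×$840.00 = $15,020.00
  $969.60 + 19.91% × ($15,020.00 − $10,400.00) = $969.60 + 19.91% × $4,620.00 = $1,889.44
Transit Levy: 4.8% × $17,540.00 = $841.92
Solidarity Surcharge: 5.8% × $17,540.00 = $1,017.32
Long-Term Care Levy: 2.5% × $17,540.00 = $438.50
Total: $1,889.44 + $841.92 + $1,017.32 + $438.50 = $4,187.18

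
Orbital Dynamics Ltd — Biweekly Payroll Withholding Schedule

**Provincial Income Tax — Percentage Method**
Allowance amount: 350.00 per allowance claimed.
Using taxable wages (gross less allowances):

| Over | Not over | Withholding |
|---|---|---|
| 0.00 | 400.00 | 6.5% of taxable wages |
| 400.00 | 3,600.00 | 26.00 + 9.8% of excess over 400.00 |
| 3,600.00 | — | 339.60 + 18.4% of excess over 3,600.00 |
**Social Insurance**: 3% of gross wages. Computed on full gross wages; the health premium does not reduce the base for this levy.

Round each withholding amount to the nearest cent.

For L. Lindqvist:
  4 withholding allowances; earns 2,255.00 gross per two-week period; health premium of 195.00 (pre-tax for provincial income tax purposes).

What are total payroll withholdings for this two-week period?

Provincial Income Tax: taxable = 2,255.00 − 195.00 − 4×350.00 = 660.00
  26.00 + 9.8% × (660.00 − 400.00) = 26.00 + 9.8% × 260.00 = 51.48
Social Insurance: 3% × 2,255.00 = 67.65
Total: 51.48 + 67.65 = 119.13

119.13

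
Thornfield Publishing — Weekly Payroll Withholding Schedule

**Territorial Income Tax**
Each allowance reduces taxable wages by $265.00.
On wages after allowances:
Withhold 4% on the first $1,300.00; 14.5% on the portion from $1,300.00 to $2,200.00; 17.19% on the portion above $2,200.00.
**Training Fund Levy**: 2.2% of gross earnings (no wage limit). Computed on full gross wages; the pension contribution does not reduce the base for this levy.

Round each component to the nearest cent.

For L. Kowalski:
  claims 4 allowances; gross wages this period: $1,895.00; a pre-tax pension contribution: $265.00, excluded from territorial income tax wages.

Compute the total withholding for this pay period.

$64.49

Territorial Income Tax: taxable = $1,895.00 − $265.00 − 4×$265.00 = $570.00
  4% × $570.00 = $22.80
Training Fund Levy: 2.2% × $1,895.00 = $41.69
Total: $22.80 + $41.69 = $64.49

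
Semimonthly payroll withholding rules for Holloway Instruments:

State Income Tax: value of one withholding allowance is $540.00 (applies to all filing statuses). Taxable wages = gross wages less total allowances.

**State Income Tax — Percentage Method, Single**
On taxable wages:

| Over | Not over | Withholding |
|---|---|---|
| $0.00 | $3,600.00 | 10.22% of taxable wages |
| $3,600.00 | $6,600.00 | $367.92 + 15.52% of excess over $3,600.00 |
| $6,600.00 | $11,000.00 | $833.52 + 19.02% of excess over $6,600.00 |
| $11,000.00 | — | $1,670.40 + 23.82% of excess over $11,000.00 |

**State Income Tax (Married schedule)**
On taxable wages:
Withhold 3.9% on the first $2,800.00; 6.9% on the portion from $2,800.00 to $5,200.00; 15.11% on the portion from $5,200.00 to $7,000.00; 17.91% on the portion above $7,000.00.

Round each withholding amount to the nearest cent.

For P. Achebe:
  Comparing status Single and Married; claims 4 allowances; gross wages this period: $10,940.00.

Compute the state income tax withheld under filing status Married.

State Income Tax (Married): taxable = $10,940.00 − 4×$540.00 = $8,780.00
  $546.78 + 17.91% × ($8,780.00 − $7,000.00) = $546.78 + 17.91% × $1,780.00 = $865.58

$865.58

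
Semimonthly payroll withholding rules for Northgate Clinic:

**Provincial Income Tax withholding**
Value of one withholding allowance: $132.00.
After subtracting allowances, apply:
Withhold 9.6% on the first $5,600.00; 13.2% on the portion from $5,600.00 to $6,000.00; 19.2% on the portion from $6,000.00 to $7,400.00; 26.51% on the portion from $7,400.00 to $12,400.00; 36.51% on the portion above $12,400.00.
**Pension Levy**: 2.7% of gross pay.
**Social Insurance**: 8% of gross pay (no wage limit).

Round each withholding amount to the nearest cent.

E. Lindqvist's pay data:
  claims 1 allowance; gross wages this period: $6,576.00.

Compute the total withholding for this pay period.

Provincial Income Tax: taxable = $6,576.00 − 1×$132.00 = $6,444.00
  $590.40 + 19.2% × ($6,444.00 − $6,000.00) = $590.40 + 19.2% × $444.00 = $675.65
Pension Levy: 2.7% × $6,576.00 = $177.55
Social Insurance: 8% × $6,576.00 = $526.08
Total: $675.65 + $177.55 + $526.08 = $1,379.28

$1,379.28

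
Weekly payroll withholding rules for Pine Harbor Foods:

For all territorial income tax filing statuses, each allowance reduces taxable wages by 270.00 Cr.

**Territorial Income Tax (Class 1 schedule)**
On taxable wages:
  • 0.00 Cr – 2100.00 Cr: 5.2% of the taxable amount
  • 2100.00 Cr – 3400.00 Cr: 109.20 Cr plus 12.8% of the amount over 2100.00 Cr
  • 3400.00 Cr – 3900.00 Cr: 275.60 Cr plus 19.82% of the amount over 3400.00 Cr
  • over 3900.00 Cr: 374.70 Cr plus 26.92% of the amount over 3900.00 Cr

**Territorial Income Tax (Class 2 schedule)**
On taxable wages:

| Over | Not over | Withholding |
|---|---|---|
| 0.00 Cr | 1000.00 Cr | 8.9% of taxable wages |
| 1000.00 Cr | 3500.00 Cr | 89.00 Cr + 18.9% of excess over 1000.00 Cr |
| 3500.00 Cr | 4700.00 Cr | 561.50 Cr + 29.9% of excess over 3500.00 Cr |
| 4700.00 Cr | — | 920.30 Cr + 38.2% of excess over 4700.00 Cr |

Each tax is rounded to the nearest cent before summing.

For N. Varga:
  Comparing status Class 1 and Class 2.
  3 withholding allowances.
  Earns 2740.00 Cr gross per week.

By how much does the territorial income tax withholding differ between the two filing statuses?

Territorial Income Tax (Class 1): taxable = 2740.00 Cr − 3×270.00 Cr = 1930.00 Cr
  5.2% × 1930.00 Cr = 100.36 Cr
Territorial Income Tax (Class 2): taxable = 2740.00 Cr − 3×270.00 Cr = 1930.00 Cr
  89.00 Cr + 18.9% × (1930.00 Cr − 1000.00 Cr) = 89.00 Cr + 18.9% × 930.00 Cr = 264.77 Cr
Difference: |100.36 Cr − 264.77 Cr| = 164.41 Cr (higher under Class 2)

164.41 Cr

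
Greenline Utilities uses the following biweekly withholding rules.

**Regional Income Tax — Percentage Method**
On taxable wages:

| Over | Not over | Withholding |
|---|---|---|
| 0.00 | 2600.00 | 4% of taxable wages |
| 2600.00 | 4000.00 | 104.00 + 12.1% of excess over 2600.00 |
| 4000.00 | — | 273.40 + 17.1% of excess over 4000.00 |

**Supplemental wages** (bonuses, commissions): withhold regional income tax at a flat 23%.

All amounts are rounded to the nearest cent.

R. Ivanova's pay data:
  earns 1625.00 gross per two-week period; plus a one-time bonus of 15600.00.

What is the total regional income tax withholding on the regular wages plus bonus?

Regional Income Tax: taxable = 1625.00
  4% × 1625.00 = 65.00
Supplemental (23% flat on bonus): 23% × 15600.00 = 3588.00
Total regional income tax: 65.00 + 3588.00 = 3653.00

3653.00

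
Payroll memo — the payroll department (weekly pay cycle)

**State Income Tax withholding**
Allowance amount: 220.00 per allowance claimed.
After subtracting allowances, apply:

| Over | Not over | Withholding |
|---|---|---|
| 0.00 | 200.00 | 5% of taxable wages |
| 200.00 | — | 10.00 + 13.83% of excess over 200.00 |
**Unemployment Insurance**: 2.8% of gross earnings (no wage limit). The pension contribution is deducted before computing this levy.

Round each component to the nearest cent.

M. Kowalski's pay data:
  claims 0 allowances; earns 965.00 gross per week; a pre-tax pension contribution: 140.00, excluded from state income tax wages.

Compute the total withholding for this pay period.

119.54

State Income Tax: taxable = 965.00 − 140.00 = 825.00
  10.00 + 13.83% × (825.00 − 200.00) = 10.00 + 13.83% × 625.00 = 96.44
Unemployment Insurance: 2.8% × 825.00 = 23.10
Total: 96.44 + 23.10 = 119.54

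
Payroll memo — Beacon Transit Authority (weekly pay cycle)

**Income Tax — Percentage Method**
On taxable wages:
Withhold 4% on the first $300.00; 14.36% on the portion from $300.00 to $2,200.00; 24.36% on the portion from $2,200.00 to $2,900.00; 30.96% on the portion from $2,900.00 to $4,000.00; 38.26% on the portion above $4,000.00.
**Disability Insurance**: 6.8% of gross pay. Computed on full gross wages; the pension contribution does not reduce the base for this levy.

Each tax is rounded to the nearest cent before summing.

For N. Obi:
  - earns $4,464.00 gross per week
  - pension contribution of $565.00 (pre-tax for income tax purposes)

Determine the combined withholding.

$1,068.20

Income Tax: taxable = $4,464.00 − $565.00 = $3,899.00
  $455.36 + 30.96% × ($3,899.00 − $2,900.00) = $455.36 + 30.96% × $999.00 = $764.65
Disability Insurance: 6.8% × $4,464.00 = $303.55
Total: $764.65 + $303.55 = $1,068.20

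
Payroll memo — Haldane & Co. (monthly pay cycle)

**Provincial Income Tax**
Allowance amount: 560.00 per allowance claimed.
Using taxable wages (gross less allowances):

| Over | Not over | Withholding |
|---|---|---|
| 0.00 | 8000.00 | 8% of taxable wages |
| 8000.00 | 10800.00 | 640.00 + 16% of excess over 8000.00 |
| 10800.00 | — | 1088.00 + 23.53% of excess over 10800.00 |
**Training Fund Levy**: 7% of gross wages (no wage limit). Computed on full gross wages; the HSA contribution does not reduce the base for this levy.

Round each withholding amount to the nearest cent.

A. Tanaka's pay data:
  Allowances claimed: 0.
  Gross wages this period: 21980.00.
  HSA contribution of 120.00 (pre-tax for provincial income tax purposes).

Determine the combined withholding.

Provincial Income Tax: taxable = 21980.00 − 120.00 = 21860.00
  1088.00 + 23.53% × (21860.00 − 10800.00) = 1088.00 + 23.53% × 11060.00 = 3690.42
Training Fund Levy: 7% × 21980.00 = 1538.60
Total: 3690.42 + 1538.60 = 5229.02

5229.02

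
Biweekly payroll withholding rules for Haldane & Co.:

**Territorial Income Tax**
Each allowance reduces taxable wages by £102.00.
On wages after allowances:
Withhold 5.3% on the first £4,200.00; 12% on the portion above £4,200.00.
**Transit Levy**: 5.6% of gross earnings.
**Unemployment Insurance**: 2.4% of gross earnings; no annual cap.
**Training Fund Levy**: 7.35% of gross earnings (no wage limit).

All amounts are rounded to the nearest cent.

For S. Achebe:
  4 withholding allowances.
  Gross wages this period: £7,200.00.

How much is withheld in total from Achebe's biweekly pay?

Territorial Income Tax: taxable = £7,200.00 − 4×£102.00 = £6,792.00
  £222.60 + 12% × (£6,792.00 − £4,200.00) = £222.60 + 12% × £2,592.00 = £533.64
Transit Levy: 5.6% × £7,200.00 = £403.20
Unemployment Insurance: 2.4% × £7,200.00 = £172.80
Training Fund Levy: 7.35% × £7,200.00 = £529.20
Total: £533.64 + £403.20 + £172.80 + £529.20 = £1,638.84

£1,638.84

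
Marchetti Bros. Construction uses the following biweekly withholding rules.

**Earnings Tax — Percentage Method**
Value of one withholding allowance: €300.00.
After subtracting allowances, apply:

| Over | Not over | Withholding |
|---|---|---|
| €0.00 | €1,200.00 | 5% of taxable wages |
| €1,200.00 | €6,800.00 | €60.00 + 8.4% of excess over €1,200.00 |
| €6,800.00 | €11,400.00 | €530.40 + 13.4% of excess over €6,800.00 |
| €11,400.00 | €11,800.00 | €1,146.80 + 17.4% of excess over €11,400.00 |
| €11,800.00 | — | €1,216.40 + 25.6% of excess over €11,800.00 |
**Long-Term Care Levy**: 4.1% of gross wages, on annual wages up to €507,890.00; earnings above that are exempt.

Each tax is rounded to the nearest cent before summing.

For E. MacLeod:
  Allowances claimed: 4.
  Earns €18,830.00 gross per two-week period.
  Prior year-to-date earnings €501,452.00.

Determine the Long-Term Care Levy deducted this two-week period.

€263.96

Long-Term Care Levy: cap €507,890.00 − YTD €501,452.00 = €6,438.00 subject; 4.1% × €6,438.00 = €263.96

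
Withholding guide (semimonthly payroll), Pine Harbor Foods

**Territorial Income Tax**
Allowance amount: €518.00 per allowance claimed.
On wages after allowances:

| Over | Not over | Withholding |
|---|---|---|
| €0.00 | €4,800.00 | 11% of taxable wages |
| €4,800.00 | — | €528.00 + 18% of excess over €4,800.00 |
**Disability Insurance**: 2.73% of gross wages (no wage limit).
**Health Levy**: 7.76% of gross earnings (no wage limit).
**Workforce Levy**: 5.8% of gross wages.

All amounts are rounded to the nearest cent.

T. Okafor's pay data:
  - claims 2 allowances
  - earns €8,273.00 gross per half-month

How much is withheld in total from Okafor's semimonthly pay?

Territorial Income Tax: taxable = €8,273.00 − 2×€518.00 = €7,237.00
  €528.00 + 18% × (€7,237.00 − €4,800.00) = €528.00 + 18% × €2,437.00 = €966.66
Disability Insurance: 2.73% × €8,273.00 = €225.85
Health Levy: 7.76% × €8,273.00 = €641.98
Workforce Levy: 5.8% × €8,273.00 = €479.83
Total: €966.66 + €225.85 + €641.98 + €479.83 = €2,314.32

€2,314.32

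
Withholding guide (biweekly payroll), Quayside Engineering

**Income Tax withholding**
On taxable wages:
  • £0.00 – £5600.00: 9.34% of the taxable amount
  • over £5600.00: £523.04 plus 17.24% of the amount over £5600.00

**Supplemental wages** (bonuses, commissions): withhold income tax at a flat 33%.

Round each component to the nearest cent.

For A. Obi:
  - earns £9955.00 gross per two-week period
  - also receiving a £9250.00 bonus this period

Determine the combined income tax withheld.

Income Tax: taxable = £9955.00
  £523.04 + 17.24% × (£9955.00 − £5600.00) = £523.04 + 17.24% × £4355.00 = £1273.84
Supplemental (33% flat on bonus): 33% × £9250.00 = £3052.50
Total income tax: £1273.84 + £3052.50 = £4326.34

£4326.34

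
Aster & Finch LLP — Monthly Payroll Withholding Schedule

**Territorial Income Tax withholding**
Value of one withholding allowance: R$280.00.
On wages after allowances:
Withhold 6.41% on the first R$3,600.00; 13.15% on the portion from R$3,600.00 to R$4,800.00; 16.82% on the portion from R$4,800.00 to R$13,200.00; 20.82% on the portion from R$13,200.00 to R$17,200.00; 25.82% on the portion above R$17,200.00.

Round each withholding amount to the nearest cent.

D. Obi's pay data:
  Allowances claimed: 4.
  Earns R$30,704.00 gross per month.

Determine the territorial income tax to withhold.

R$5,831.79

Territorial Income Tax: taxable = R$30,704.00 − 4×R$280.00 = R$29,584.00
  R$2,634.24 + 25.82% × (R$29,584.00 − R$17,200.00) = R$2,634.24 + 25.82% × R$12,384.00 = R$5,831.79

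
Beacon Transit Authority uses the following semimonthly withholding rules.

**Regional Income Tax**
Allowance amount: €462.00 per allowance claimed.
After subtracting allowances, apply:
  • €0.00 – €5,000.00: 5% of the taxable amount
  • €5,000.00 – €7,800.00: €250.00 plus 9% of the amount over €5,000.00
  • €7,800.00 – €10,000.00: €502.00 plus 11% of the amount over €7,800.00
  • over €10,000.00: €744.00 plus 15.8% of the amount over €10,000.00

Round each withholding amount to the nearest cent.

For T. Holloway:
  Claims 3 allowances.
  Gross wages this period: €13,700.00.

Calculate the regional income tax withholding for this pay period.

€1,109.61

Regional Income Tax: taxable = €13,700.00 − 3×€462.00 = €12,314.00
  €744.00 + 15.8% × (€12,314.00 − €10,000.00) = €744.00 + 15.8% × €2,314.00 = €1,109.61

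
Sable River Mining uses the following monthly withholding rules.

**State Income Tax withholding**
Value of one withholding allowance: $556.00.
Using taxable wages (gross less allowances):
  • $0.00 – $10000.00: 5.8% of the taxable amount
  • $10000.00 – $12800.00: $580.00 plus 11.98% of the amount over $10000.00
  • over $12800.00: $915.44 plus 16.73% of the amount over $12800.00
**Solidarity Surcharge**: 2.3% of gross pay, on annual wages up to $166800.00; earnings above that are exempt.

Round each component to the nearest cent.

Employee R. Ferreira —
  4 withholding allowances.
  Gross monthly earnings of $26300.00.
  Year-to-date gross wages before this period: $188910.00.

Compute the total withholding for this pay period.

$2801.91

State Income Tax: taxable = $26300.00 − 4×$556.00 = $24076.00
  $915.44 + 16.73% × ($24076.00 − $12800.00) = $915.44 + 16.73% × $11276.00 = $2801.91
Solidarity Surcharge: YTD $188910.00 ≥ cap $166800.00 → $0.00
Total: $2801.91 + $0.00 = $2801.91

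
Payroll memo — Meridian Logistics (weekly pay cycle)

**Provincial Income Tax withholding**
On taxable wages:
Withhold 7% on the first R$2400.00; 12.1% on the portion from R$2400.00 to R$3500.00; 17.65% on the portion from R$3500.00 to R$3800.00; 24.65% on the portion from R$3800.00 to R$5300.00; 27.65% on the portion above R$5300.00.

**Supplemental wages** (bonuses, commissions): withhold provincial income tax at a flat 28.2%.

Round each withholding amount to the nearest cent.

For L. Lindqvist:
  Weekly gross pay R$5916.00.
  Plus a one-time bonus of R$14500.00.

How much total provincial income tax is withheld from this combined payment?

R$4983.12

Provincial Income Tax: taxable = R$5916.00
  R$723.80 + 27.65% × (R$5916.00 − R$5300.00) = R$723.80 + 27.65% × R$616.00 = R$894.12
Supplemental (28.2% flat on bonus): 28.2% × R$14500.00 = R$4089.00
Total provincial income tax: R$894.12 + R$4089.00 = R$4983.12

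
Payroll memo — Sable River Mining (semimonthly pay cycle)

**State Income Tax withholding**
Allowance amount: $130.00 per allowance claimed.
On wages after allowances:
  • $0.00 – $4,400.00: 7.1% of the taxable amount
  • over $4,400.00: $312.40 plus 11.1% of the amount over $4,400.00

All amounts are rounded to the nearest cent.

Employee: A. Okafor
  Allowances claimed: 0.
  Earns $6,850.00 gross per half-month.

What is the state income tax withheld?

State Income Tax: taxable = $6,850.00
  $312.40 + 11.1% × ($6,850.00 − $4,400.00) = $312.40 + 11.1% × $2,450.00 = $584.35

$584.35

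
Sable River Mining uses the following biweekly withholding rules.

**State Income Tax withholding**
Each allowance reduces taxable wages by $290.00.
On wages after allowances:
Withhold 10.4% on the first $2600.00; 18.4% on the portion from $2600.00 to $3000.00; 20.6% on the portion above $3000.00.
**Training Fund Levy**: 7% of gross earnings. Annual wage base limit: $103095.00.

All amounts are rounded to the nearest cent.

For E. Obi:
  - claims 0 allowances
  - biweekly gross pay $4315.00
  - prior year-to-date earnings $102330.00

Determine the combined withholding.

State Income Tax: taxable = $4315.00
  $344.00 + 20.6% × ($4315.00 − $3000.00) = $344.00 + 20.6% × $1315.00 = $614.89
Training Fund Levy: cap $103095.00 − YTD $102330.00 = $765.00 subject; 7% × $765.00 = $53.55
Total: $614.89 + $53.55 = $668.44

$668.44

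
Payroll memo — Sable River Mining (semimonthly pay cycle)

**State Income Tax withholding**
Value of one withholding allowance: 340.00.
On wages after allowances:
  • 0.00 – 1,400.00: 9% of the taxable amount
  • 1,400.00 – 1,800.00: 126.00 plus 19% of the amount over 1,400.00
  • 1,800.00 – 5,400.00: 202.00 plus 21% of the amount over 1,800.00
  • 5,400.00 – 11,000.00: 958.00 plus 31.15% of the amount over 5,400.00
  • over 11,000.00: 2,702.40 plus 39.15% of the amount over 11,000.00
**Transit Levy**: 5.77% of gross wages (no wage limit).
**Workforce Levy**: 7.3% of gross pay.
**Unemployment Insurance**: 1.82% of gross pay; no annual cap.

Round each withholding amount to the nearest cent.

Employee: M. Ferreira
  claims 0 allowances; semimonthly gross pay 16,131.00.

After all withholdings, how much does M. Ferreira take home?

State Income Tax: taxable = 16,131.00
  2,702.40 + 39.15% × (16,131.00 − 11,000.00) = 2,702.40 + 39.15% × 5,131.00 = 4,711.19
Transit Levy: 5.77% × 16,131.00 = 930.76
Workforce Levy: 7.3% × 16,131.00 = 1,177.56
Unemployment Insurance: 1.82% × 16,131.00 = 293.58
Total withheld: 4,711.19 + 930.76 + 1,177.56 + 293.58 = 7,113.09
Net pay: 16,131.00 − 7,113.09 = 9,017.91

9,017.91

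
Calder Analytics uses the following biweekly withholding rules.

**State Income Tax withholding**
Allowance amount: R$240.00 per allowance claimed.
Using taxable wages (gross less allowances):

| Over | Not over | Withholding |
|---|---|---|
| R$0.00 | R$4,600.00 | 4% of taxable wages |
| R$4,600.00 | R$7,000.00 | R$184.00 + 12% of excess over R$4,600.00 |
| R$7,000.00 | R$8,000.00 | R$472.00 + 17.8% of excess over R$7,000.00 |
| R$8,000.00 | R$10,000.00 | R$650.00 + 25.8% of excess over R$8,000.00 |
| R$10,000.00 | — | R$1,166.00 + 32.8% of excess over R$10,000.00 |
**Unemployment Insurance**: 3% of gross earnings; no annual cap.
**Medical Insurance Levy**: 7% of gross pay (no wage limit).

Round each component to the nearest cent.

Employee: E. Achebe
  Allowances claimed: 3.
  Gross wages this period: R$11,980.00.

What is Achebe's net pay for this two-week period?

State Income Tax: taxable = R$11,980.00 − 3×R$240.00 = R$11,260.00
  R$1,166.00 + 32.8% × (R$11,260.00 − R$10,000.00) = R$1,166.00 + 32.8% × R$1,260.00 = R$1,579.28
Unemployment Insurance: 3% × R$11,980.00 = R$359.40
Medical Insurance Levy: 7% × R$11,980.00 = R$838.60
Total withheld: R$1,579.28 + R$359.40 + R$838.60 = R$2,777.28
Net pay: R$11,980.00 − R$2,777.28 = R$9,202.72

R$9,202.72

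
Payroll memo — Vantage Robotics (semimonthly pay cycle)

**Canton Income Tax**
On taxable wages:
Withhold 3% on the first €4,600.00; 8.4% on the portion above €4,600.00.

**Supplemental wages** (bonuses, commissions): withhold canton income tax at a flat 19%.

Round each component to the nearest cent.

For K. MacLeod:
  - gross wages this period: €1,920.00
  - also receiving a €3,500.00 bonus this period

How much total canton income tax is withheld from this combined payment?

€722.60

Canton Income Tax: taxable = €1,920.00
  3% × €1,920.00 = €57.60
Supplemental (19% flat on bonus): 19% × €3,500.00 = €665.00
Total canton income tax: €57.60 + €665.00 = €722.60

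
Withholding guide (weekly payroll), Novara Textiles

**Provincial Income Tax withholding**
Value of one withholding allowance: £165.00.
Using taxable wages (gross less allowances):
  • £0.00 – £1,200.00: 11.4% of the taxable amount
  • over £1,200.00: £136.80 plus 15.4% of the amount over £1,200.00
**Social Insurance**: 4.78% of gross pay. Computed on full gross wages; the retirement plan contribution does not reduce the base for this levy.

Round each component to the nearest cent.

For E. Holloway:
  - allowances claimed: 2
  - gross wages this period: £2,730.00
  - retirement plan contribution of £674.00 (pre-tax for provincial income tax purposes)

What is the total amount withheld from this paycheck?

Provincial Income Tax: taxable = £2,730.00 − £674.00 − 2×£165.00 = £1,726.00
  £136.80 + 15.4% × (£1,726.00 − £1,200.00) = £136.80 + 15.4% × £526.00 = £217.80
Social Insurance: 4.78% × £2,730.00 = £130.49
Total: £217.80 + £130.49 = £348.29

£348.29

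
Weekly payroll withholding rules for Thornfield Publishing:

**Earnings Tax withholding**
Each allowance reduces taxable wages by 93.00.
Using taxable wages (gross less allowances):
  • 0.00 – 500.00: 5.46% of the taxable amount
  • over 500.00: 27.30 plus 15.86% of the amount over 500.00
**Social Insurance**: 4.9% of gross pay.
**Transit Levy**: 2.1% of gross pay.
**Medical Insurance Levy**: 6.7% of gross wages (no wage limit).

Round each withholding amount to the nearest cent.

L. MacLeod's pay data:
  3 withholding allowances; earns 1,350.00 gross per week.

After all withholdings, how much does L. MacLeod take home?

Earnings Tax: taxable = 1,350.00 − 3×93.00 = 1,071.00
  27.30 + 15.86% × (1,071.00 − 500.00) = 27.30 + 15.86% × 571.00 = 117.86
Social Insurance: 4.9% × 1,350.00 = 66.15
Transit Levy: 2.1% × 1,350.00 = 28.35
Medical Insurance Levy: 6.7% × 1,350.00 = 90.45
Total withheld: 117.86 + 66.15 + 28.35 + 90.45 = 302.81
Net pay: 1,350.00 − 302.81 = 1,047.19

1,047.19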